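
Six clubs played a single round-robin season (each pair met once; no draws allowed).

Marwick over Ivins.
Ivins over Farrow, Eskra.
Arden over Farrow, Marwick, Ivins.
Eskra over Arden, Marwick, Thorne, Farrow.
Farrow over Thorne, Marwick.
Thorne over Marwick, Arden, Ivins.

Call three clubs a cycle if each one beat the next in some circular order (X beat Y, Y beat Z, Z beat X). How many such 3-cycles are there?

Of the C(6,3) = 20 triples, the cyclic ones are: {Marwick, Ivins, Farrow}; {Marwick, Ivins, Eskra}; {Ivins, Arden, Eskra}; {Ivins, Farrow, Thorne}; {Ivins, Thorne, Eskra}; {Arden, Farrow, Thorne}.
That is 6.

6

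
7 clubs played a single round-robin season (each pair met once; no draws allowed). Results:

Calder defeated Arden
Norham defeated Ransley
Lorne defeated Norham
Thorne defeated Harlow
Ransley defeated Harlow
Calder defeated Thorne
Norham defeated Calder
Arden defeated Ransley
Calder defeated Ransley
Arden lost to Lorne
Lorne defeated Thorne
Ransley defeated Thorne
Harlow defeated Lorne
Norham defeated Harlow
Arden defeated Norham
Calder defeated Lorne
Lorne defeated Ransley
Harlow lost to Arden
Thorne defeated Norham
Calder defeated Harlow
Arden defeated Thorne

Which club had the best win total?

Calder

Win totals: Ransley 2, Thorne 2, Harlow 1, Arden 4, Calder 5, Norham 3, Lorne 4.
Calder leads with 5 wins (next highest: 4).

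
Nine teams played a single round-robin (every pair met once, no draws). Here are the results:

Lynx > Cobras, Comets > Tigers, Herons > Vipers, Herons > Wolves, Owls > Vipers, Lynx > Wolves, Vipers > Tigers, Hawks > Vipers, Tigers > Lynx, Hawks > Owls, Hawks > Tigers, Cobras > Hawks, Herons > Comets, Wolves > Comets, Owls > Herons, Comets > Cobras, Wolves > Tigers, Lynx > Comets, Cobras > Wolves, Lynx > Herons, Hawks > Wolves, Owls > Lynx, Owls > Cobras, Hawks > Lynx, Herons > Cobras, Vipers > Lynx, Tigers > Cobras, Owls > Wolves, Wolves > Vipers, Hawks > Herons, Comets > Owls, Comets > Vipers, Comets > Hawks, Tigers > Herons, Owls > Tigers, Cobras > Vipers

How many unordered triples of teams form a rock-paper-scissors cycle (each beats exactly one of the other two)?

Win totals: Hawks 6, Herons 4, Wolves 3, Lynx 4, Tigers 3, Comets 5, Owls 6, Vipers 2, Cobras 3.
A team with w wins dominates both others in C(w,2) triples; summing gives 15 + 6 + 3 + 6 + 3 + 10 + 15 + 1 + 3 = 62 transitive triples.
Total triples C(9,3) = 84, so cyclic triples = 84 − 62 = 22.

22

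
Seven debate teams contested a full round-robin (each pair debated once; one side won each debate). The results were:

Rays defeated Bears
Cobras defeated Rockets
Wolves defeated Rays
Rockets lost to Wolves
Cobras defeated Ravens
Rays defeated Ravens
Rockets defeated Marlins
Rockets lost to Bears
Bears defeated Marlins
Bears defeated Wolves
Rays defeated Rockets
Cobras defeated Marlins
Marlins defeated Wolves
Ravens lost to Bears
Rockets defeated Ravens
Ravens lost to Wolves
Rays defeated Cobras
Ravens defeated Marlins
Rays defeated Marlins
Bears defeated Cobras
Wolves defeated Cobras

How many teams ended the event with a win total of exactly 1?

2

Win totals: Cobras 3, Ravens 1, Wolves 4, Rays 5, Marlins 1, Bears 5, Rockets 2.
Exactly 1: Ravens, Marlins — 2 teams.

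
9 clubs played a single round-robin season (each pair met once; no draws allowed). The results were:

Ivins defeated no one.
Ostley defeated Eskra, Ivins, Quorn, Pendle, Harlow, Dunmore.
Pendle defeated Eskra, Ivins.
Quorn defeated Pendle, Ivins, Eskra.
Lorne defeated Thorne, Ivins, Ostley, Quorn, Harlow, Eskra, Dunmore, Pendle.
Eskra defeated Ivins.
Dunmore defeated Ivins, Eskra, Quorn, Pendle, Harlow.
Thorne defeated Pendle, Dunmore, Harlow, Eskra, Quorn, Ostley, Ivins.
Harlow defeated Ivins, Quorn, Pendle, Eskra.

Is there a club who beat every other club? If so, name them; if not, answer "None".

Lorne

Lorne has 8 wins out of 8 opponents — a perfect record.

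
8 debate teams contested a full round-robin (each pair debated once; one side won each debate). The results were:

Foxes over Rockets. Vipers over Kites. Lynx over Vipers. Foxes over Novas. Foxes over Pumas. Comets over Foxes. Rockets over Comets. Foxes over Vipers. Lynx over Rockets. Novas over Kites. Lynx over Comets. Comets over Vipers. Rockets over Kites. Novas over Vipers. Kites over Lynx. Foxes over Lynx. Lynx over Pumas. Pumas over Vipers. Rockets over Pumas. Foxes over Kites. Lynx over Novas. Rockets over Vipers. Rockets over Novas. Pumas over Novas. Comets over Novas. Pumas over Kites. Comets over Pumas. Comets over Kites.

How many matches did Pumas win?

Pumas' results: beat Vipers, Novas, Kites; lost to Foxes, Comets, Rockets, Lynx.
That is 3 wins.

3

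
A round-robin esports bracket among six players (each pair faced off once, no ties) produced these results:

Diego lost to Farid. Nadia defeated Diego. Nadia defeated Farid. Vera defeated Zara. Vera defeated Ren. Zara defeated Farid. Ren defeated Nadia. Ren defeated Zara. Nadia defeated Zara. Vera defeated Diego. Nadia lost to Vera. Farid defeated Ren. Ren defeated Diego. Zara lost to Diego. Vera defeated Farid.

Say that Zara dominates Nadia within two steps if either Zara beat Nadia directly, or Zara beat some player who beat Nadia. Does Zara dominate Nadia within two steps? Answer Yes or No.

Zara did not beat Nadia directly.
Zara beat Farid, but each of them lost to Nadia. No two-step path.

No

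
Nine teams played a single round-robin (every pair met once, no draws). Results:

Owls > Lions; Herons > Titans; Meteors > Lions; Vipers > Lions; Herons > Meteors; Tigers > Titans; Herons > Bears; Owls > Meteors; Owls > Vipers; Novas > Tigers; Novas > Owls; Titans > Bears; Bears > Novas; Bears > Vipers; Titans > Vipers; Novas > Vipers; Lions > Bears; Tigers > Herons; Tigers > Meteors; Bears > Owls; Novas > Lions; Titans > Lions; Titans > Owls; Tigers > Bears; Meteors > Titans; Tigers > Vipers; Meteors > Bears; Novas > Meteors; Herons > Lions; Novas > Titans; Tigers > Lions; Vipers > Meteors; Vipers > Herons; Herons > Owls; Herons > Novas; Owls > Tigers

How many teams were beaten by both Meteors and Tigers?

Meteors beat: Lions, Titans, Bears.
Tigers beat: Lions, Titans, Herons, Meteors, Vipers, Bears.
Both beat: Lions, Titans, Bears — 3.

3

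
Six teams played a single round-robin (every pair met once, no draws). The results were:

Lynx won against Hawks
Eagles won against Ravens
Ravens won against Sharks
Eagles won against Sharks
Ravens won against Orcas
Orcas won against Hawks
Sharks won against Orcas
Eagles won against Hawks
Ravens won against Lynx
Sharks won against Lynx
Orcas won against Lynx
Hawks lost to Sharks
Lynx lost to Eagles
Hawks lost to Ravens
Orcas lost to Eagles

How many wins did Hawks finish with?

Hawks' results: beat no one; lost to Ravens, Orcas, Sharks, Eagles, Lynx.
That is 0 wins.

0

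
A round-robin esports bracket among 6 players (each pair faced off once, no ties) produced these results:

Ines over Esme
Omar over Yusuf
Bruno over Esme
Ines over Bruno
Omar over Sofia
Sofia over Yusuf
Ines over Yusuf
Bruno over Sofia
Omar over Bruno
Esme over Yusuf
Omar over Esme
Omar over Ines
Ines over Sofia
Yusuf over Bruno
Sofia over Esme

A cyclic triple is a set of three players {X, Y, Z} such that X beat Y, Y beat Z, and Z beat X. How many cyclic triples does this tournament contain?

2

Win totals: Ines 4, Yusuf 1, Sofia 2, Bruno 2, Omar 5, Esme 1.
A player with w wins dominates both others in C(w,2) triples; summing gives 6 + 0 + 1 + 1 + 10 + 0 = 18 transitive triples.
Total triples C(6,3) = 20, so cyclic triples = 20 − 18 = 2.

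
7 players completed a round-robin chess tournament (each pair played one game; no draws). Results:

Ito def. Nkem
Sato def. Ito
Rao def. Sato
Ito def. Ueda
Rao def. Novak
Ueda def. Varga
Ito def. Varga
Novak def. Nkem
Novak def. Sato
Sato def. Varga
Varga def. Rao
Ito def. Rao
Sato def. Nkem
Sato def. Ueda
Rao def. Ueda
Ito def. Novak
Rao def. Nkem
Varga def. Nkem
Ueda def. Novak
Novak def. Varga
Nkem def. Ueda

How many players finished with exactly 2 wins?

2

Win totals: Ueda 2, Ito 5, Novak 3, Rao 4, Varga 2, Nkem 1, Sato 4.
Exactly 2: Ueda, Varga — 2 players.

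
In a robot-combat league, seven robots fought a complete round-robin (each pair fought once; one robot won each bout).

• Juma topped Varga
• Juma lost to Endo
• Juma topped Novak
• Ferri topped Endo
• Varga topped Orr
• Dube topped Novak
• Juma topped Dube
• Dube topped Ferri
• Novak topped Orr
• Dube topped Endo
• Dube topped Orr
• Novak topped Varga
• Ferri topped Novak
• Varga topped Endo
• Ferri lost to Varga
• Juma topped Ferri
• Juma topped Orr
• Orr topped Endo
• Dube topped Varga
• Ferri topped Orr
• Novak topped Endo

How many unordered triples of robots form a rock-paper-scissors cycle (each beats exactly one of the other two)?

Win totals: Novak 3, Juma 5, Endo 1, Varga 3, Dube 5, Ferri 3, Orr 1.
A robot with w wins dominates both others in C(w,2) triples; summing gives 3 + 10 + 0 + 3 + 10 + 3 + 0 = 29 transitive triples.
Total triples C(7,3) = 35, so cyclic triples = 35 − 29 = 6.

6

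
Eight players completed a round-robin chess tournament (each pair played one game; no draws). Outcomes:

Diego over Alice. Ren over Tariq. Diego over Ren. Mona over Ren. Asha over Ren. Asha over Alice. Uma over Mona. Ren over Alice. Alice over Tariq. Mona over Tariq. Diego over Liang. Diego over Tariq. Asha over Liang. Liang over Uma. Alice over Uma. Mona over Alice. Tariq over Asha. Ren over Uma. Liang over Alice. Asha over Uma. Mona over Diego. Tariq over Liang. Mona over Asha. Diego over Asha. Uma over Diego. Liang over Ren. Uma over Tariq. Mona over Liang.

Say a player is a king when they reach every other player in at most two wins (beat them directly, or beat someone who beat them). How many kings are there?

Ren reaches everyone (king).
Diego cannot reach Mona in two steps.
Mona reaches everyone (king).
Uma reaches everyone (king).
Asha reaches everyone (king).
Liang cannot reach Asha in two steps.
Alice cannot reach Ren in two steps.
Tariq cannot reach Diego, Mona in two steps.
Kings: Ren, Mona, Uma, Asha — 4.

4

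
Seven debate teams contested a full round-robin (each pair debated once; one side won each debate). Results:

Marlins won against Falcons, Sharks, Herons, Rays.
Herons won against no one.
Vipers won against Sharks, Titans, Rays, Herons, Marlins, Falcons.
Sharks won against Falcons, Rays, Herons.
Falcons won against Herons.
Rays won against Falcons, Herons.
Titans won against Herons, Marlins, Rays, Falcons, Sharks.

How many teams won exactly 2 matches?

Win totals: Herons 0, Marlins 4, Rays 2, Vipers 6, Falcons 1, Sharks 3, Titans 5.
Exactly 2: Rays — 1 team.

1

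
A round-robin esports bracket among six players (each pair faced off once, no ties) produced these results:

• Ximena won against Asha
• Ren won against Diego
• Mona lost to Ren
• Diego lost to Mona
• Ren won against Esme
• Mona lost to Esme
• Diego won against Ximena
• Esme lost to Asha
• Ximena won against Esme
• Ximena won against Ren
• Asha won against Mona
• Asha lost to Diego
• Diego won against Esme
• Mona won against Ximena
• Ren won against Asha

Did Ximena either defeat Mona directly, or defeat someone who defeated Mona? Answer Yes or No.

Yes

Ximena did not beat Mona directly.
Ximena beat Asha, Esme, Ren. Of those, Asha beat Mona.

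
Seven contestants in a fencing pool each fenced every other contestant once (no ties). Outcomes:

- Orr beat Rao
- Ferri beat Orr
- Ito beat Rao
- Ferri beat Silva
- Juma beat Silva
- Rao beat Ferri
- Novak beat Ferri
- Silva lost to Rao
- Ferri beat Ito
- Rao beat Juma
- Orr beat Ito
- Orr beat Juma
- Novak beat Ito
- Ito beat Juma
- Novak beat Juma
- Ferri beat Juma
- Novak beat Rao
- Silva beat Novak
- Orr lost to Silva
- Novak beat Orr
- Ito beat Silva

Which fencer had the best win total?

Novak

Win totals: Silva 2, Rao 3, Ito 3, Ferri 4, Orr 3, Novak 5, Juma 1.
Novak leads with 5 wins (next highest: 4).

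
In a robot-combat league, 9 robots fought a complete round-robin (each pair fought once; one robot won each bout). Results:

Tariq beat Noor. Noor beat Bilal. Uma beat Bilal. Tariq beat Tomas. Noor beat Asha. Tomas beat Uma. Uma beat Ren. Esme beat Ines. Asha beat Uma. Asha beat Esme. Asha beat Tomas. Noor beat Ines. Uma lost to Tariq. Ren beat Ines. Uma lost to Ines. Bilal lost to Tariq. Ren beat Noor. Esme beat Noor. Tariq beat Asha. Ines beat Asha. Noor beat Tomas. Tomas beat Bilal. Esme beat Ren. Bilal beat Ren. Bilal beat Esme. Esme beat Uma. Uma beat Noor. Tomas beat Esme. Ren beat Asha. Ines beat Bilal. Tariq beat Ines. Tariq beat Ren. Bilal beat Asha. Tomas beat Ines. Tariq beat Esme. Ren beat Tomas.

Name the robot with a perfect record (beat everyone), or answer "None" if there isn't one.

Tariq has 8 wins out of 8 opponents — a perfect record.

Tariq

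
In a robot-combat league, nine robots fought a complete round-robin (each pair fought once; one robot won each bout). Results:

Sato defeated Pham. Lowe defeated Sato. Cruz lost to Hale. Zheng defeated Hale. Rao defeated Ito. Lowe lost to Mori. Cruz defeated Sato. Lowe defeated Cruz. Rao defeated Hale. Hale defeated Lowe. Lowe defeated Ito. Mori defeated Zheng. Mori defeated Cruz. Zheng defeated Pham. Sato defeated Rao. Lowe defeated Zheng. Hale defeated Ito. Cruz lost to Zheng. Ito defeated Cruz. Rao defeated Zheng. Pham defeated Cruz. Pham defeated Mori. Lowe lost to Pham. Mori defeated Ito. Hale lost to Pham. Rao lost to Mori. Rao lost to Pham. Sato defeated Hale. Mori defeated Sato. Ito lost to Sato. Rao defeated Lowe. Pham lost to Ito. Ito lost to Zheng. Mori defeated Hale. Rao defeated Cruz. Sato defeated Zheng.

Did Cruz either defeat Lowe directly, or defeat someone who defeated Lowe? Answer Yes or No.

Cruz did not beat Lowe directly.
Cruz beat Sato, but each of them lost to Lowe. No two-step path.

No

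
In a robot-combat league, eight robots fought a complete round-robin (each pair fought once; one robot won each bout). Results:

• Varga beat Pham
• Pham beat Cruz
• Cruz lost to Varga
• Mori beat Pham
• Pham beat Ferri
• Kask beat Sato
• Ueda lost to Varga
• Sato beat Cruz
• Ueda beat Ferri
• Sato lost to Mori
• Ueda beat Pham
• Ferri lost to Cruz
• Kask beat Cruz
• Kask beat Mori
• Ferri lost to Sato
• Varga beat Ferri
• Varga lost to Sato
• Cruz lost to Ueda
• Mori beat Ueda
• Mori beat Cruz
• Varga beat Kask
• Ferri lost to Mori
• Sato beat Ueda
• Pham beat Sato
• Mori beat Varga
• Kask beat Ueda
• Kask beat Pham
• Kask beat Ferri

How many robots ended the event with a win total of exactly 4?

Win totals: Cruz 1, Sato 4, Varga 5, Pham 3, Ueda 3, Mori 6, Kask 6, Ferri 0.
Exactly 4: Sato — 1 robot.

1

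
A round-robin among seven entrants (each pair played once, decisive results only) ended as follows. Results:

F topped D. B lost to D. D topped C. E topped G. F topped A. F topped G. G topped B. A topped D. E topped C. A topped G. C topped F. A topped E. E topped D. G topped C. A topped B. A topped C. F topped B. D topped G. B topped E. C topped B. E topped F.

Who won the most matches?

A

Win totals: A 5, B 1, C 2, D 3, E 4, F 4, G 2.
A leads with 5 wins (next highest: 4).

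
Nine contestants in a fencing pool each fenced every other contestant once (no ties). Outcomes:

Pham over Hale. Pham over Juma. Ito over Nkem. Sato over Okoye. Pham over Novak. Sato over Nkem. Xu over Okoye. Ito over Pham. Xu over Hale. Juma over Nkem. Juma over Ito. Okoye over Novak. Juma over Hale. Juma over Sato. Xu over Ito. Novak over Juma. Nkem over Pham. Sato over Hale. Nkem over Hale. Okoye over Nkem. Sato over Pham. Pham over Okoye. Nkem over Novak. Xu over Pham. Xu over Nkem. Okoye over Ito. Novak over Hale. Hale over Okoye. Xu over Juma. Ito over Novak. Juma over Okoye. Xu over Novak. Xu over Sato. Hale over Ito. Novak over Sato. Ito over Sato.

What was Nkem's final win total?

Nkem's results: beat Novak, Hale, Pham; lost to Xu, Sato, Juma, Ito, Okoye.
That is 3 wins.

3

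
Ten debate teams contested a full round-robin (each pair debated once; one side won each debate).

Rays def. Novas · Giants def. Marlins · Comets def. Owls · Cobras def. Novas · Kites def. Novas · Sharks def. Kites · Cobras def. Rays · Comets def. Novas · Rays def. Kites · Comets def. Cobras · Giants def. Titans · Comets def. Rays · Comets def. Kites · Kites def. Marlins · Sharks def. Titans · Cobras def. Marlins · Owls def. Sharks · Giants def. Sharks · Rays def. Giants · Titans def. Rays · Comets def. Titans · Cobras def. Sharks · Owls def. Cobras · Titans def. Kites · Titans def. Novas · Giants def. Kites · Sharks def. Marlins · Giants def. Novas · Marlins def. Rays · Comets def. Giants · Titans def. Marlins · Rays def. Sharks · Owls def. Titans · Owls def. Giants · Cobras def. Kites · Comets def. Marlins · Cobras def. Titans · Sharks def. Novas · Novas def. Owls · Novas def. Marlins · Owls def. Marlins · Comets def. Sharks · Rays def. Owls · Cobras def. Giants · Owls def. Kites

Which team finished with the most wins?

Win totals: Rays 5, Novas 2, Titans 4, Comets 9, Sharks 4, Kites 2, Owls 6, Cobras 7, Giants 5, Marlins 1.
Comets leads with 9 wins (next highest: 7).

Comets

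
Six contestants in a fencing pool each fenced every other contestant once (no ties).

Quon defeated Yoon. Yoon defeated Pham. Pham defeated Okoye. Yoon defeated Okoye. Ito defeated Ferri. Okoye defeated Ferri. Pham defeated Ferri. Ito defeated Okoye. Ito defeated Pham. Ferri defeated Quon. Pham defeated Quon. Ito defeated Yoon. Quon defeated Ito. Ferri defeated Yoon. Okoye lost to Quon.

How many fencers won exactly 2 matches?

2

Win totals: Quon 3, Ito 4, Pham 3, Okoye 1, Ferri 2, Yoon 2.
Exactly 2: Ferri, Yoon — 2 fencers.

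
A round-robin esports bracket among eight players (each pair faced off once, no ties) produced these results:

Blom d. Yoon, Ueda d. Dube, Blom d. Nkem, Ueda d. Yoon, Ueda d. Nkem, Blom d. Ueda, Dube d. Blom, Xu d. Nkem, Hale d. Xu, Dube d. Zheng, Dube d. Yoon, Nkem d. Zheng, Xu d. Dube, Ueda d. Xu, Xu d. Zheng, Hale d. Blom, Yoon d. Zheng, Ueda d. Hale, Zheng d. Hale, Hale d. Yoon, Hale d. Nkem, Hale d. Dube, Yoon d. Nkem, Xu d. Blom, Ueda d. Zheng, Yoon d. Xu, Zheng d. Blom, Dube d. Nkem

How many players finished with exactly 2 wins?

Win totals: Zheng 2, Nkem 1, Ueda 6, Dube 4, Blom 3, Hale 5, Yoon 3, Xu 4.
Exactly 2: Zheng — 1 player.

1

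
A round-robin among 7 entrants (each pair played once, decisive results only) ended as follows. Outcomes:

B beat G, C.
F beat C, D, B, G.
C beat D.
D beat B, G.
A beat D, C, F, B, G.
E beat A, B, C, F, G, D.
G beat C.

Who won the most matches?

Win totals: A 5, B 2, C 1, D 2, E 6, F 4, G 1.
E leads with 6 wins (next highest: 5).

E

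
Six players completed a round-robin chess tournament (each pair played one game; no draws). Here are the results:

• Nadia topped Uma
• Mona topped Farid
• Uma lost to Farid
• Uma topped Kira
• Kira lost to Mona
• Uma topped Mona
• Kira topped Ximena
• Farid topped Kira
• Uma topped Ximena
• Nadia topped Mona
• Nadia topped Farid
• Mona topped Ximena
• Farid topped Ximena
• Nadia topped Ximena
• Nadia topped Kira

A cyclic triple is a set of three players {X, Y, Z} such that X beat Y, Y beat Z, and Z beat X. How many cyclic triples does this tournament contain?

Win totals: Ximena 0, Uma 3, Nadia 5, Kira 1, Farid 3, Mona 3.
A player with w wins dominates both others in C(w,2) triples; summing gives 0 + 3 + 10 + 0 + 3 + 3 = 19 transitive triples.
Total triples C(6,3) = 20, so cyclic triples = 20 − 19 = 1.

1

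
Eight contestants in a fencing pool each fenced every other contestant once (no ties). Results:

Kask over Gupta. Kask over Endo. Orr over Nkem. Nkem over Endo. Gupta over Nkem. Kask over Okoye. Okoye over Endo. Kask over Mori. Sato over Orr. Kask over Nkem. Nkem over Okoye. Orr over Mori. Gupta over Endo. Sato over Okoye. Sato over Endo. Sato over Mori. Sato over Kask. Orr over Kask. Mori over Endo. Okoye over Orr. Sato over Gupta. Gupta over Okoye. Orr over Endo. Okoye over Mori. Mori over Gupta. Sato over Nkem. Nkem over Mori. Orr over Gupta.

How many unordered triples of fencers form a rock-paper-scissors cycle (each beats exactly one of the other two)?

Win totals: Sato 7, Nkem 3, Okoye 3, Orr 5, Mori 2, Kask 5, Gupta 3, Endo 0.
A fencer with w wins dominates both others in C(w,2) triples; summing gives 21 + 3 + 3 + 10 + 1 + 10 + 3 + 0 = 51 transitive triples.
Total triples C(8,3) = 56, so cyclic triples = 56 − 51 = 5.

5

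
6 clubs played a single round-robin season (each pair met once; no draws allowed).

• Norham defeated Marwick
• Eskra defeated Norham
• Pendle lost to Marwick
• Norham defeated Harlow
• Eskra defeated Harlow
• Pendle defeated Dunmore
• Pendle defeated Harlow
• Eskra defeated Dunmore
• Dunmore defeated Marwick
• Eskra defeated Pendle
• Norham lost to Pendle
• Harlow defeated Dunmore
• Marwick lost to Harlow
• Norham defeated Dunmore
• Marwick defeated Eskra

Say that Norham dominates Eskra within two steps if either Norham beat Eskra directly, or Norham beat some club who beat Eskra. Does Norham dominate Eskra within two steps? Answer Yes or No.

Yes

Norham did not beat Eskra directly.
Norham beat Dunmore, Marwick, Harlow. Of those, Marwick beat Eskra.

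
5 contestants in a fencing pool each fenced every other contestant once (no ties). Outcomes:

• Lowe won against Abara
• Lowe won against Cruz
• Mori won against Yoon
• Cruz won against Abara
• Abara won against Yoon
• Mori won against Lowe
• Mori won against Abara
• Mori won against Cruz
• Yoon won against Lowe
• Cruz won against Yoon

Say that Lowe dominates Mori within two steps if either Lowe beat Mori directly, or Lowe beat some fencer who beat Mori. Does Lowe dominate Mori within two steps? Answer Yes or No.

No

Lowe did not beat Mori directly.
Lowe beat Cruz, Abara, but each of them lost to Mori. No two-step path.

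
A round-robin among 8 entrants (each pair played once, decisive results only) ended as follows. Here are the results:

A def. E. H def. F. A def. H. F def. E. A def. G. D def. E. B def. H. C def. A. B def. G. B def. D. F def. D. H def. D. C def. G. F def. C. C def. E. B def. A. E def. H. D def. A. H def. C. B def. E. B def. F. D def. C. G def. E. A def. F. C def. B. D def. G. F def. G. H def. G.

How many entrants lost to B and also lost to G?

B beat: A, D, E, F, G, H.
G beat: E.
Both beat: E — 1.

1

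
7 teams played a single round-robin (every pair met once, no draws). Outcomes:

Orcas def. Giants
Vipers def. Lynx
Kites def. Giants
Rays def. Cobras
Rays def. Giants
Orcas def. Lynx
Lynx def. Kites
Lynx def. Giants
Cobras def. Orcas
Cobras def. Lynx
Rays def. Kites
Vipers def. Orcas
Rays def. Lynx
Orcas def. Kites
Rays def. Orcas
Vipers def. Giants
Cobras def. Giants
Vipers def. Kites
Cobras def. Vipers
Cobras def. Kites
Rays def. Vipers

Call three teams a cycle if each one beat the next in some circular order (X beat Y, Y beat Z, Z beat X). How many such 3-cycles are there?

Win totals: Lynx 2, Rays 6, Cobras 5, Vipers 4, Orcas 3, Giants 0, Kites 1.
A team with w wins dominates both others in C(w,2) triples; summing gives 1 + 15 + 10 + 6 + 3 + 0 + 0 = 35 transitive triples.
Total triples C(7,3) = 35, so cyclic triples = 35 − 35 = 0.

0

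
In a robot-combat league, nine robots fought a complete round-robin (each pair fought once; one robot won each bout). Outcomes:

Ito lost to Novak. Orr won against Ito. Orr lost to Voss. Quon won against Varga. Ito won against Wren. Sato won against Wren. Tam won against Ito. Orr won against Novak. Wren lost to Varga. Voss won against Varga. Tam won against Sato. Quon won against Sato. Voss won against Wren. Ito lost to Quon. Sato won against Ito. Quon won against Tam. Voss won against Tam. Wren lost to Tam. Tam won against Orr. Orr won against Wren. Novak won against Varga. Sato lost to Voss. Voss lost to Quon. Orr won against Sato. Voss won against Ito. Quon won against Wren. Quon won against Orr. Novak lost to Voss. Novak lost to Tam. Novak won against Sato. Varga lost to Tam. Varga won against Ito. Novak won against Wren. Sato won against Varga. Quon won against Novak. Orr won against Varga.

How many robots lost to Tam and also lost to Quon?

Tam beat: Ito, Sato, Novak, Wren, Orr, Varga.
Quon beat: Ito, Sato, Novak, Tam, Voss, Wren, Orr, Varga.
Both beat: Ito, Sato, Novak, Wren, Orr, Varga — 6.

6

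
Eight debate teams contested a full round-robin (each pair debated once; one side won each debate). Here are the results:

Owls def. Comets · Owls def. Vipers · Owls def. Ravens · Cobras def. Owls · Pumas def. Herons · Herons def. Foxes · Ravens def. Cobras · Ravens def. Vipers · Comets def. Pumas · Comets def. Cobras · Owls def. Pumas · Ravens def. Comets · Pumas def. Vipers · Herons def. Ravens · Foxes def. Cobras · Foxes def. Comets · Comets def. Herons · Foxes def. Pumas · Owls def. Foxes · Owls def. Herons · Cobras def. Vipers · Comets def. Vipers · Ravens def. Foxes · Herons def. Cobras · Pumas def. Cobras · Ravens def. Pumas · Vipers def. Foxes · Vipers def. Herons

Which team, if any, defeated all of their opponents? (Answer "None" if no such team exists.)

None

Highest win total is Owls with 6 (out of 7 possible).
Owls lost to Cobras, so no team went undefeated.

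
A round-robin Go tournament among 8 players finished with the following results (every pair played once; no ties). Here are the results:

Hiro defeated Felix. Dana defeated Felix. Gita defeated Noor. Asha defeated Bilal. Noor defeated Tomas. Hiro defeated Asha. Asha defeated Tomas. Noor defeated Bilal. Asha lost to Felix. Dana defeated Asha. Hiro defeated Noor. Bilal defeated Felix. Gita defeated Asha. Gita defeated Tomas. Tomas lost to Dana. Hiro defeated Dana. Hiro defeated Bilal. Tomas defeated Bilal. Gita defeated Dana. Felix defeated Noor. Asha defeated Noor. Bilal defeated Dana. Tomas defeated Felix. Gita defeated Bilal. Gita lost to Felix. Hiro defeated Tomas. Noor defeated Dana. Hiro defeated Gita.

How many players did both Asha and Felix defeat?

1

Asha beat: Bilal, Noor, Tomas.
Felix beat: Gita, Asha, Noor.
Both beat: Noor — 1.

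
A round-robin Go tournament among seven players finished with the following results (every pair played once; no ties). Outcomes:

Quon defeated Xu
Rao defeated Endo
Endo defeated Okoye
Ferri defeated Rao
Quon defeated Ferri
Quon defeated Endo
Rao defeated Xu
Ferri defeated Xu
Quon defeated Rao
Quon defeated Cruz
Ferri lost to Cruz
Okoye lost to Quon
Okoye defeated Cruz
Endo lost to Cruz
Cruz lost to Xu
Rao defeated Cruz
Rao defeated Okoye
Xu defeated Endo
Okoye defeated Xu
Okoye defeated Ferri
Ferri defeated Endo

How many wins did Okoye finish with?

Okoye's results: beat Ferri, Cruz, Xu; lost to Rao, Endo, Quon.
That is 3 wins.

3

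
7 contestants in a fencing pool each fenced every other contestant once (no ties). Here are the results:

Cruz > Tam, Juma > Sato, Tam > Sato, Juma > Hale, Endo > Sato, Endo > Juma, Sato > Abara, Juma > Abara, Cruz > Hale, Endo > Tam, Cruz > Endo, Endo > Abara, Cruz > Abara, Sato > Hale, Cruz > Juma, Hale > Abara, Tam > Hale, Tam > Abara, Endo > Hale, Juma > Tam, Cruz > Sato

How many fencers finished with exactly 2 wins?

1

Win totals: Sato 2, Abara 0, Cruz 6, Hale 1, Tam 3, Endo 5, Juma 4.
Exactly 2: Sato — 1 fencer.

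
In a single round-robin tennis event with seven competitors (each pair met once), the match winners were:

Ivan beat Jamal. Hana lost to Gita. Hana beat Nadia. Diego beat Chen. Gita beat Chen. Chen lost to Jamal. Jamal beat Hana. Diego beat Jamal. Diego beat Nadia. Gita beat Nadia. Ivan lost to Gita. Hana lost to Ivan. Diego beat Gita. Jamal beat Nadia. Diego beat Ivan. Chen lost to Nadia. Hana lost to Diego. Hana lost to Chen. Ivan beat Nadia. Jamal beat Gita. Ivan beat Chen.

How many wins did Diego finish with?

6

Diego's results: beat Nadia, Jamal, Ivan, Gita, Hana, Chen; lost to no one.
That is 6 wins.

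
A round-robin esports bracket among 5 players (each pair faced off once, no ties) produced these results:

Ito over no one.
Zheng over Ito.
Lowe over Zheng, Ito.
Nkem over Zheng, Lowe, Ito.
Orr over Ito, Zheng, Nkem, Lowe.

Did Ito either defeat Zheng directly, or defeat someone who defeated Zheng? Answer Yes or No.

No

Ito did not beat Zheng directly.
Ito beat no one, so there is no intermediate player.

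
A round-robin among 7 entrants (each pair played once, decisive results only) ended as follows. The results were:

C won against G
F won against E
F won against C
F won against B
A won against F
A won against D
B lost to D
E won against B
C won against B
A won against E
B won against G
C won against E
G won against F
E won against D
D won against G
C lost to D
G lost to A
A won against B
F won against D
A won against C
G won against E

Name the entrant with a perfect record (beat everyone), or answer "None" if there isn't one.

A has 6 wins out of 6 opponents — a perfect record.

A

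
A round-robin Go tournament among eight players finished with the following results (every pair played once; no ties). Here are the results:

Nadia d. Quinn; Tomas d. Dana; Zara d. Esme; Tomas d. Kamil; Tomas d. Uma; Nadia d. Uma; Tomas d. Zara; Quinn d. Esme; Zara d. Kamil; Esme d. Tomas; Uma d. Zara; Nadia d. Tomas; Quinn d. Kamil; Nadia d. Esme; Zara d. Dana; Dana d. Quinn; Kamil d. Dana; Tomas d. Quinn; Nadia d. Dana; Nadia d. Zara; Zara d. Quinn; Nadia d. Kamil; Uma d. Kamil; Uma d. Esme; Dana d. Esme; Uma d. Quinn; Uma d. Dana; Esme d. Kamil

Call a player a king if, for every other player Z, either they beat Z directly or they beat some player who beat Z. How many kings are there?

Dana cannot reach Nadia, Zara, Uma in two steps.
Nadia reaches everyone (king).
Kamil cannot reach Nadia, Zara, Tomas, Uma in two steps.
Zara cannot reach Nadia, Uma in two steps.
Esme cannot reach Nadia in two steps.
Tomas cannot reach Nadia in two steps.
Quinn cannot reach Nadia, Zara, Uma in two steps.
Uma cannot reach Nadia in two steps.
Kings: Nadia — 1.

1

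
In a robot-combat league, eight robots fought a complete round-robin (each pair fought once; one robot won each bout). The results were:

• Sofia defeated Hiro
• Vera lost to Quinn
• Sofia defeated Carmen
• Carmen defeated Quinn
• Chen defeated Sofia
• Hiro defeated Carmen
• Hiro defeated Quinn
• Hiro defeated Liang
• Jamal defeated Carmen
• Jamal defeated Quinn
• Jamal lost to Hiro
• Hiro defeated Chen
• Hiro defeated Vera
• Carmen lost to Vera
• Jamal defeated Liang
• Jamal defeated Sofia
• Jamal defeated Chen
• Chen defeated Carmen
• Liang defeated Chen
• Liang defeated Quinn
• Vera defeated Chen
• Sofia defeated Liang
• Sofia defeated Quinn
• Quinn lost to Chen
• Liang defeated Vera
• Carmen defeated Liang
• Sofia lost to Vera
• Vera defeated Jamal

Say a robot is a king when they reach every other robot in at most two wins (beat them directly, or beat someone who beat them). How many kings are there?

4

Liang cannot reach Hiro in two steps.
Jamal reaches everyone (king).
Sofia reaches everyone (king).
Hiro reaches everyone (king).
Quinn cannot reach Liang, Hiro in two steps.
Vera reaches everyone (king).
Carmen cannot reach Jamal, Sofia, Hiro in two steps.
Chen cannot reach Jamal in two steps.
Kings: Jamal, Sofia, Hiro, Vera — 4.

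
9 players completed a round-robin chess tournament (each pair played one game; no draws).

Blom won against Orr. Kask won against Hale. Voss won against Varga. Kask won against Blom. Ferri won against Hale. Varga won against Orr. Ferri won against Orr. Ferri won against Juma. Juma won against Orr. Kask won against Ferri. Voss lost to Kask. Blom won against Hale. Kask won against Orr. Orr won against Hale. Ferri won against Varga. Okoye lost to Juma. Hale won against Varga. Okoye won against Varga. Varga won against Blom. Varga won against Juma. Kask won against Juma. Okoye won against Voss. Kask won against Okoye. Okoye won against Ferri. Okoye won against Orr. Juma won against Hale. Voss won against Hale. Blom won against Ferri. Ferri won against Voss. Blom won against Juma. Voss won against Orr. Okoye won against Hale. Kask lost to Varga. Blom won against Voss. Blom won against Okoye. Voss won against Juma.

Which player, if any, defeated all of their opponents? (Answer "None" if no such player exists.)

None

Highest win total is Kask with 7 (out of 8 possible).
Kask lost to Varga, so no player went undefeated.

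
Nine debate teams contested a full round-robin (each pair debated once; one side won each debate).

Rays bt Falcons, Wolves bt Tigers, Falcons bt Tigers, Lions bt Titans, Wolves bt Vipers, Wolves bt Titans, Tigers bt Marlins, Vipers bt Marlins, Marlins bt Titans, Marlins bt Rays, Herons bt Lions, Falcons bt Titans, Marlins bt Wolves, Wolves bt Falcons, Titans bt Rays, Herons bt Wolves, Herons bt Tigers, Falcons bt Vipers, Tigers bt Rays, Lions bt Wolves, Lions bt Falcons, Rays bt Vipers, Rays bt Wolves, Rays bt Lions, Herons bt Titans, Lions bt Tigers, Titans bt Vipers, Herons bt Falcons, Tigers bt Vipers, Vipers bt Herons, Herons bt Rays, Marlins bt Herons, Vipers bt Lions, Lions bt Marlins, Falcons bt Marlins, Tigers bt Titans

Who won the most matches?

Win totals: Herons 6, Marlins 4, Titans 2, Vipers 3, Falcons 4, Tigers 4, Rays 4, Lions 5, Wolves 4.
Herons leads with 6 wins (next highest: 5).

Herons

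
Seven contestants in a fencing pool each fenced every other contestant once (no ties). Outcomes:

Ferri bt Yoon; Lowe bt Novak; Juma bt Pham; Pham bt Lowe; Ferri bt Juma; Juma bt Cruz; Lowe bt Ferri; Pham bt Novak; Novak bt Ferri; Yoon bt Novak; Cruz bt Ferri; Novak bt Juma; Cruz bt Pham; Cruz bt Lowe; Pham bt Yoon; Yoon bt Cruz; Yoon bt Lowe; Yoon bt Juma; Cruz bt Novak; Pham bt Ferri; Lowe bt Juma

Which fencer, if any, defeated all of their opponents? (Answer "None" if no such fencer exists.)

None

Highest win total is Yoon with 4 (out of 6 possible).
Yoon lost to Pham, Ferri, so no fencer went undefeated.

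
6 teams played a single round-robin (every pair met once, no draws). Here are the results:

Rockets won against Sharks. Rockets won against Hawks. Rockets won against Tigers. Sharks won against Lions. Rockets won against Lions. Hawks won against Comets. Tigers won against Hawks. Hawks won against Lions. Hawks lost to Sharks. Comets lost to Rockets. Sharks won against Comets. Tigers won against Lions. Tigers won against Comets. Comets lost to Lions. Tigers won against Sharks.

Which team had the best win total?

Rockets

Win totals: Lions 1, Hawks 2, Rockets 5, Comets 0, Sharks 3, Tigers 4.
Rockets leads with 5 wins (next highest: 4).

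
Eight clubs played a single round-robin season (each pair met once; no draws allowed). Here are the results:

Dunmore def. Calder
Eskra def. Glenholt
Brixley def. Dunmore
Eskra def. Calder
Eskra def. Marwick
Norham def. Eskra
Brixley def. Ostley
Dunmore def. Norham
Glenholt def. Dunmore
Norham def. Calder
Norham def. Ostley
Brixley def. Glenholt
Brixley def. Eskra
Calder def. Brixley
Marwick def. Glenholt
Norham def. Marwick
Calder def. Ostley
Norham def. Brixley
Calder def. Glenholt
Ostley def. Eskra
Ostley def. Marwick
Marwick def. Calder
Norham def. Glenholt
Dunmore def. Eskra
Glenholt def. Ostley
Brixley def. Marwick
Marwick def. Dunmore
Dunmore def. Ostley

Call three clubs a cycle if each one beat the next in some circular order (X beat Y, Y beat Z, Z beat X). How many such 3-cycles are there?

14

Win totals: Eskra 3, Marwick 3, Ostley 2, Brixley 5, Norham 6, Glenholt 2, Calder 3, Dunmore 4.
A club with w wins dominates both others in C(w,2) triples; summing gives 3 + 3 + 1 + 10 + 15 + 1 + 3 + 6 = 42 transitive triples.
Total triples C(8,3) = 56, so cyclic triples = 56 − 42 = 14.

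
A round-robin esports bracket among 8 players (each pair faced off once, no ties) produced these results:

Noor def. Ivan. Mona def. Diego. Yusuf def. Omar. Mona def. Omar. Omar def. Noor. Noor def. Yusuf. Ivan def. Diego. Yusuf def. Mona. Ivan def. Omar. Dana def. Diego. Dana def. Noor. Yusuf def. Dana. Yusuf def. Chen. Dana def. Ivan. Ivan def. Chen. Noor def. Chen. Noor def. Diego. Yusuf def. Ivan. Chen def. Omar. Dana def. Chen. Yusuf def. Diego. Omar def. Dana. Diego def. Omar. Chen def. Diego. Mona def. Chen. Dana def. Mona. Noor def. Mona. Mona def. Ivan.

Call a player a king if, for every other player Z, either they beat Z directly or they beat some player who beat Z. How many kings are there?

Diego cannot reach Ivan, Chen, Mona, Yusuf in two steps.
Noor reaches everyone (king).
Dana reaches everyone (king).
Omar reaches everyone (king).
Ivan cannot reach Mona, Yusuf in two steps.
Chen cannot reach Ivan, Mona, Yusuf in two steps.
Mona cannot reach Yusuf in two steps.
Yusuf reaches everyone (king).
Kings: Noor, Dana, Omar, Yusuf — 4.

4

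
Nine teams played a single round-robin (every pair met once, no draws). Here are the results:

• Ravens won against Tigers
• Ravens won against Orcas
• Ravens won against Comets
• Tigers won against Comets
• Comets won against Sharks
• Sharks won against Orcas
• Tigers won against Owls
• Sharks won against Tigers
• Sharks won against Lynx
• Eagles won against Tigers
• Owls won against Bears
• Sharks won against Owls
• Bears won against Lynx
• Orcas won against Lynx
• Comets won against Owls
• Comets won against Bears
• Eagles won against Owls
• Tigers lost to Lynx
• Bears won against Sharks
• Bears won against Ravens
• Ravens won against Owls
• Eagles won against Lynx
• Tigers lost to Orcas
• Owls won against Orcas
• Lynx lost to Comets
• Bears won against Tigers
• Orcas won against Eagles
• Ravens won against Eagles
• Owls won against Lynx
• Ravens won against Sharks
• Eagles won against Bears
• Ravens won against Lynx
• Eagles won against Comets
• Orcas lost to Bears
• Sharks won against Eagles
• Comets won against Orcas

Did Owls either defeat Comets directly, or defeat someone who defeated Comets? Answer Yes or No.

Owls did not beat Comets directly.
Owls beat Orcas, Lynx, Bears, but each of them lost to Comets. No two-step path.

No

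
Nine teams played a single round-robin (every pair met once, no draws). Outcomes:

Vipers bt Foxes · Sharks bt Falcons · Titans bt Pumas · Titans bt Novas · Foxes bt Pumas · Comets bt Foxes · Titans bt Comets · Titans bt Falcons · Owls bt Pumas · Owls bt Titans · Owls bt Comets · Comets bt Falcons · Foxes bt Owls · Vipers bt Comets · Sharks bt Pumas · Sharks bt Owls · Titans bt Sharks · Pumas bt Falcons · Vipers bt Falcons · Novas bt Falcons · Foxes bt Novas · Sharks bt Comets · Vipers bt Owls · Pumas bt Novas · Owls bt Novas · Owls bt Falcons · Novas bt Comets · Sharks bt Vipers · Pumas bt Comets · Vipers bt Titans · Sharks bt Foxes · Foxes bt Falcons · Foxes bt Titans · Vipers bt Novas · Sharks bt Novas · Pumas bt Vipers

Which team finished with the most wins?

Sharks

Win totals: Novas 2, Pumas 4, Comets 2, Foxes 5, Vipers 6, Sharks 7, Owls 5, Titans 5, Falcons 0.
Sharks leads with 7 wins (next highest: 6).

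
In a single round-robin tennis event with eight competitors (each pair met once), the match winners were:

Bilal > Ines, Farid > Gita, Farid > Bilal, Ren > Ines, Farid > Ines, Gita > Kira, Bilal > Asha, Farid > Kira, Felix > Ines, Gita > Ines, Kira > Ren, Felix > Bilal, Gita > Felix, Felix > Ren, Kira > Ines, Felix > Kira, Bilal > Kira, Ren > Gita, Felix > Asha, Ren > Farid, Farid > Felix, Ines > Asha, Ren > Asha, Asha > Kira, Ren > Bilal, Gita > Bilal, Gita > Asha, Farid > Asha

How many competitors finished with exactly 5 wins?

3

Win totals: Farid 6, Bilal 3, Asha 1, Felix 5, Gita 5, Ines 1, Kira 2, Ren 5.
Exactly 5: Felix, Gita, Ren — 3 competitors.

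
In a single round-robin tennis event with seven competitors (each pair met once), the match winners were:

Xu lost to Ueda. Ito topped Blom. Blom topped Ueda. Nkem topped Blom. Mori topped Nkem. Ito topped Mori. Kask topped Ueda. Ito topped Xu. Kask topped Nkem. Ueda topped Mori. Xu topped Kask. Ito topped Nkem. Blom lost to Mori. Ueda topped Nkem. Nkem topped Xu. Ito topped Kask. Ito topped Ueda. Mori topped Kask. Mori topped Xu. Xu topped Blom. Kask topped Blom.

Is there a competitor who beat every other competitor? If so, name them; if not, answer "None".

Ito has 6 wins out of 6 opponents — a perfect record.

Ito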